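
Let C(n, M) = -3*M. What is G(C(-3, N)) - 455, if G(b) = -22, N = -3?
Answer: -477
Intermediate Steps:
G(C(-3, N)) - 455 = -22 - 455 = -477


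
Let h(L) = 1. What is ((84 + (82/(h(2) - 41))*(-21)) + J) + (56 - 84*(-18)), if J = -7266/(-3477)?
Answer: 39339699/23180 ≈ 1697.1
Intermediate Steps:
J = 2422/1159 (J = -7266*(-1/3477) = 2422/1159 ≈ 2.0897)
((84 + (82/(h(2) - 41))*(-21)) + J) + (56 - 84*(-18)) = ((84 + (82/(1 - 41))*(-21)) + 2422/1159) + (56 - 84*(-18)) = ((84 + (82/(-40))*(-21)) + 2422/1159) + (56 + 1512) = ((84 + (82*(-1/40))*(-21)) + 2422/1159) + 1568 = ((84 - 41/20*(-21)) + 2422/1159) + 1568 = ((84 + 861/20) + 2422/1159) + 1568 = (2541/20 + 2422/1159) + 1568 = 2993459/23180 + 1568 = 39339699/23180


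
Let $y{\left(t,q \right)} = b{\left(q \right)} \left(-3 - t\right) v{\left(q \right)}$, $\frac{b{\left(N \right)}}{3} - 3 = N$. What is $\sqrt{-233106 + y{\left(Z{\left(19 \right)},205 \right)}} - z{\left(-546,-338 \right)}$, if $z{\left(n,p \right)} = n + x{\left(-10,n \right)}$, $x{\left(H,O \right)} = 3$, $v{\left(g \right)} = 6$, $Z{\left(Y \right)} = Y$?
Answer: $543 + i \sqrt{315474} \approx 543.0 + 561.67 i$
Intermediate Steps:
$b{\left(N \right)} = 9 + 3 N$
$y{\left(t,q \right)} = 6 \left(-3 - t\right) \left(9 + 3 q\right)$ ($y{\left(t,q \right)} = \left(9 + 3 q\right) \left(-3 - t\right) 6 = \left(-3 - t\right) \left(9 + 3 q\right) 6 = 6 \left(-3 - t\right) \left(9 + 3 q\right)$)
$z{\left(n,p \right)} = 3 + n$ ($z{\left(n,p \right)} = n + 3 = 3 + n$)
$\sqrt{-233106 + y{\left(Z{\left(19 \right)},205 \right)}} - z{\left(-546,-338 \right)} = \sqrt{-233106 - 18 \left(3 + 205\right) \left(3 + 19\right)} - \left(3 - 546\right) = \sqrt{-233106 - 3744 \cdot 22} - -543 = \sqrt{-233106 - 82368} + 543 = \sqrt{-315474} + 543 = i \sqrt{315474} + 543 = 543 + i \sqrt{315474}$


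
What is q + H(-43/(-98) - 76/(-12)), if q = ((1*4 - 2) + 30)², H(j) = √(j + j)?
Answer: 1024 + √5973/21 ≈ 1027.7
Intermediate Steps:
H(j) = √2*√j (H(j) = √(2*j) = √2*√j)
q = 1024 (q = ((4 - 2) + 30)² = (2 + 30)² = 32² = 1024)
q + H(-43/(-98) - 76/(-12)) = 1024 + √2*√(-43/(-98) - 76/(-12)) = 1024 + √2*√(-43*(-1/98) - 76*(-1/12)) = 1024 + √2*√(43/98 + 19/3) = 1024 + √2*√(1991/294) = 1024 + √2*(√11946/42) = 1024 + √5973/21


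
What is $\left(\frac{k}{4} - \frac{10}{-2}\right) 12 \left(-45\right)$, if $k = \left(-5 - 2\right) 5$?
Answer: $2025$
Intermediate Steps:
$k = -35$ ($k = \left(-7\right) 5 = -35$)
$\left(\frac{k}{4} - \frac{10}{-2}\right) 12 \left(-45\right) = \left(- \frac{35}{4} - \frac{10}{-2}\right) 12 \left(-45\right) = \left(\left(-35\right) \frac{1}{4} - -5\right) 12 \left(-45\right) = \left(- \frac{35}{4} + 5\right) 12 \left(-45\right) = \left(- \frac{15}{4}\right) 12 \left(-45\right) = \left(-45\right) \left(-45\right) = 2025$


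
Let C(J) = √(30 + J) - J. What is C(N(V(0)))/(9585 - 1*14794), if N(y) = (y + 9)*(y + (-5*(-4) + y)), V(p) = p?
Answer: 180/5209 - √210/5209 ≈ 0.031774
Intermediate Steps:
N(y) = (9 + y)*(20 + 2*y) (N(y) = (9 + y)*(y + (20 + y)) = (9 + y)*(20 + 2*y))
C(N(V(0)))/(9585 - 1*14794) = (√(30 + (180 + 2*0² + 38*0)) - (180 + 2*0² + 38*0))/(9585 - 1*14794) = (√(30 + (180 + 2*0 + 0)) - (180 + 2*0 + 0))/(9585 - 14794) = (√(30 + (180 + 0 + 0)) - (180 + 0 + 0))/(-5209) = (√(30 + 180) - 1*180)*(-1/5209) = (√210 - 180)*(-1/5209) = (-180 + √210)*(-1/5209) = 180/5209 - √210/5209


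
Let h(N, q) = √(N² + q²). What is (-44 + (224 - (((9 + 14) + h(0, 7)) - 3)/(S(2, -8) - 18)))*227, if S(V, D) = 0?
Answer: 82401/2 ≈ 41201.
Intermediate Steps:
(-44 + (224 - (((9 + 14) + h(0, 7)) - 3)/(S(2, -8) - 18)))*227 = (-44 + (224 - (((9 + 14) + √(0² + 7²)) - 3)/(0 - 18)))*227 = (-44 + (224 - ((23 + √(0 + 49)) - 3)/(-18)))*227 = (-44 + (224 - ((23 + √49) - 3)*(-1)/18))*227 = (-44 + (224 - ((23 + 7) - 3)*(-1)/18))*227 = (-44 + (224 - (30 - 3)*(-1)/18))*227 = (-44 + (224 - 27*(-1)/18))*227 = (-44 + (224 - 1*(-3/2)))*227 = (-44 + (224 + 3/2))*227 = (-44 + 451/2)*227 = (363/2)*227 = 82401/2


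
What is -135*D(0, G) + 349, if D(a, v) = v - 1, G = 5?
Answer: -191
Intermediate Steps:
D(a, v) = -1 + v
-135*D(0, G) + 349 = -135*(-1 + 5) + 349 = -135*4 + 349 = -540 + 349 = -191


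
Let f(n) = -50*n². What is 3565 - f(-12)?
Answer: 10765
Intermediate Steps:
3565 - f(-12) = 3565 - (-50)*(-12)² = 3565 - (-50)*144 = 3565 - 1*(-7200) = 3565 + 7200 = 10765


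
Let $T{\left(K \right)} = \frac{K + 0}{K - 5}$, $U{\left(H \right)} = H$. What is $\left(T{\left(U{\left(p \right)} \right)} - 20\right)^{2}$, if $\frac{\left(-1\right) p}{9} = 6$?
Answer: $\frac{1267876}{3481} \approx 364.23$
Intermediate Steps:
$p = -54$ ($p = \left(-9\right) 6 = -54$)
$T{\left(K \right)} = \frac{K}{-5 + K}$
$\left(T{\left(U{\left(p \right)} \right)} - 20\right)^{2} = \left(- \frac{54}{-5 - 54} - 20\right)^{2} = \left(- \frac{54}{-59} - 20\right)^{2} = \left(\left(-54\right) \left(- \frac{1}{59}\right) - 20\right)^{2} = \left(\frac{54}{59} - 20\right)^{2} = \left(- \frac{1126}{59}\right)^{2} = \frac{1267876}{3481}$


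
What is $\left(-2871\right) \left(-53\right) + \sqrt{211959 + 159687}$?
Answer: $152163 + 3 \sqrt{41294} \approx 1.5277 \cdot 10^{5}$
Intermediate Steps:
$\left(-2871\right) \left(-53\right) + \sqrt{211959 + 159687} = 152163 + \sqrt{371646} = 152163 + 3 \sqrt{41294}$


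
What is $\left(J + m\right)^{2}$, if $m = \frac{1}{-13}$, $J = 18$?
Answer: $\frac{54289}{169} \approx 321.24$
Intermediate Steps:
$m = - \frac{1}{13} \approx -0.076923$
$\left(J + m\right)^{2} = \left(18 - \frac{1}{13}\right)^{2} = \left(\frac{233}{13}\right)^{2} = \frac{54289}{169}$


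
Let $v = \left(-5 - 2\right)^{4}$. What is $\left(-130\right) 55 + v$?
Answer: $-4749$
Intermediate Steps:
$v = 2401$ ($v = \left(-7\right)^{4} = 2401$)
$\left(-130\right) 55 + v = \left(-130\right) 55 + 2401 = -7150 + 2401 = -4749$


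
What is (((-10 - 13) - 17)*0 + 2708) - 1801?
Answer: 907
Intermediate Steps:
(((-10 - 13) - 17)*0 + 2708) - 1801 = ((-23 - 17)*0 + 2708) - 1801 = (-40*0 + 2708) - 1801 = (0 + 2708) - 1801 = 2708 - 1801 = 907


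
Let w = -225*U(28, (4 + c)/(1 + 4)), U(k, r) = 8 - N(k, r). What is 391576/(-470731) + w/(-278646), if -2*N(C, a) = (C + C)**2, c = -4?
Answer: 9635021084/21861218371 ≈ 0.44074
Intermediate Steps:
N(C, a) = -2*C**2 (N(C, a) = -(C + C)**2/2 = -4*C**2/2 = -2*C**2)
U(k, r) = 8 + 2*k**2 (U(k, r) = 8 - (-2)*k**2 = 8 + 2*k**2)
w = -354600 (w = -225*(8 + 2*28**2) = -225*(8 + 2*784) = -225*(8 + 1568) = -225*1576 = -354600)
391576/(-470731) + w/(-278646) = 391576/(-470731) - 354600/(-278646) = 391576*(-1/470731) - 354600*(-1/278646) = -391576/470731 + 59100/46441 = 9635021084/21861218371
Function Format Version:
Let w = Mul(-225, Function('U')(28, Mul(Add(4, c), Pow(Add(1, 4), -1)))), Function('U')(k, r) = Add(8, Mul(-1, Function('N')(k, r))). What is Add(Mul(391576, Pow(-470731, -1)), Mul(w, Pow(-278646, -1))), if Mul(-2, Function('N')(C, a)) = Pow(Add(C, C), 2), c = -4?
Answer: Rational(9635021084, 21861218371) ≈ 0.44074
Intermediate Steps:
Function('N')(C, a) = Mul(-2, Pow(C, 2)) (Function('N')(C, a) = Mul(Rational(-1, 2), Pow(Add(C, C), 2)) = Mul(Rational(-1, 2), Pow(Mul(2, C), 2)) = Mul(Rational(-1, 2), Mul(4, Pow(C, 2))) = Mul(-2, Pow(C, 2)))
Function('U')(k, r) = Add(8, Mul(2, Pow(k, 2))) (Function('U')(k, r) = Add(8, Mul(-1, Mul(-2, Pow(k, 2)))) = Add(8, Mul(2, Pow(k, 2))))
w = -354600 (w = Mul(-225, Add(8, Mul(2, Pow(28, 2)))) = Mul(-225, Add(8, Mul(2, 784))) = Mul(-225, Add(8, 1568)) = Mul(-225, 1576) = -354600)
Add(Mul(391576, Pow(-470731, -1)), Mul(w, Pow(-278646, -1))) = Add(Mul(391576, Pow(-470731, -1)), Mul(-354600, Pow(-278646, -1))) = Add(Mul(391576, Rational(-1, 470731)), Mul(-354600, Rational(-1, 278646))) = Add(Rational(-391576, 470731), Rational(59100, 46441)) = Rational(9635021084, 21861218371)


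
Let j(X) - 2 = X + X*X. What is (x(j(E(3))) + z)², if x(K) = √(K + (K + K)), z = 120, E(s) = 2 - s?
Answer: (120 + √6)² ≈ 14994.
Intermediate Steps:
j(X) = 2 + X + X² (j(X) = 2 + (X + X*X) = 2 + (X + X²) = 2 + X + X²)
x(K) = √3*√K (x(K) = √(K + 2*K) = √(3*K) = √3*√K)
(x(j(E(3))) + z)² = (√3*√(2 + (2 - 1*3) + (2 - 1*3)²) + 120)² = (√3*√(2 + (2 - 3) + (2 - 3)²) + 120)² = (√3*√(2 - 1 + (-1)²) + 120)² = (√3*√(2 - 1 + 1) + 120)² = (√3*√2 + 120)² = (√6 + 120)² = (120 + √6)²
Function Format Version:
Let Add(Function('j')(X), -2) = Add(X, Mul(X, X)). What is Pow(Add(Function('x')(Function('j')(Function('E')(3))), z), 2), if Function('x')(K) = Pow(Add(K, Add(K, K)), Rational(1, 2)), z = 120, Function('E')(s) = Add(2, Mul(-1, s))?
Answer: Pow(Add(120, Pow(6, Rational(1, 2))), 2) ≈ 14994.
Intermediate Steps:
Function('j')(X) = Add(2, X, Pow(X, 2)) (Function('j')(X) = Add(2, Add(X, Mul(X, X))) = Add(2, Add(X, Pow(X, 2))) = Add(2, X, Pow(X, 2)))
Function('x')(K) = Mul(Pow(3, Rational(1, 2)), Pow(K, Rational(1, 2))) (Function('x')(K) = Pow(Add(K, Mul(2, K)), Rational(1, 2)) = Pow(Mul(3, K), Rational(1, 2)) = Mul(Pow(3, Rational(1, 2)), Pow(K, Rational(1, 2))))
Pow(Add(Function('x')(Function('j')(Function('E')(3))), z), 2) = Pow(Add(Mul(Pow(3, Rational(1, 2)), Pow(Add(2, Add(2, Mul(-1, 3)), Pow(Add(2, Mul(-1, 3)), 2)), Rational(1, 2))), 120), 2) = Pow(Add(Mul(Pow(3, Rational(1, 2)), Pow(Add(2, Add(2, -3), Pow(Add(2, -3), 2)), Rational(1, 2))), 120), 2) = Pow(Add(Mul(Pow(3, Rational(1, 2)), Pow(Add(2, -1, Pow(-1, 2)), Rational(1, 2))), 120), 2) = Pow(Add(Mul(Pow(3, Rational(1, 2)), Pow(Add(2, -1, 1), Rational(1, 2))), 120), 2) = Pow(Add(Mul(Pow(3, Rational(1, 2)), Pow(2, Rational(1, 2))), 120), 2) = Pow(Add(Pow(6, Rational(1, 2)), 120), 2) = Pow(Add(120, Pow(6, Rational(1, 2))), 2)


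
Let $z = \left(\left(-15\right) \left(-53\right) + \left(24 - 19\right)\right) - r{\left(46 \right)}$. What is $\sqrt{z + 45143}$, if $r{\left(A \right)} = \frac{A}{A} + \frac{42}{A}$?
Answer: $\frac{9 \sqrt{300035}}{23} \approx 214.34$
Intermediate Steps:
$r{\left(A \right)} = 1 + \frac{42}{A}$
$z = \frac{18356}{23}$ ($z = \left(\left(-15\right) \left(-53\right) + \left(24 - 19\right)\right) - \frac{42 + 46}{46} = \left(795 + \left(24 - 19\right)\right) - \frac{1}{46} \cdot 88 = \left(795 + 5\right) - \frac{44}{23} = 800 - \frac{44}{23} = \frac{18356}{23} \approx 798.09$)
$\sqrt{z + 45143} = \sqrt{\frac{18356}{23} + 45143} = \sqrt{\frac{1056645}{23}} = \frac{9 \sqrt{300035}}{23}$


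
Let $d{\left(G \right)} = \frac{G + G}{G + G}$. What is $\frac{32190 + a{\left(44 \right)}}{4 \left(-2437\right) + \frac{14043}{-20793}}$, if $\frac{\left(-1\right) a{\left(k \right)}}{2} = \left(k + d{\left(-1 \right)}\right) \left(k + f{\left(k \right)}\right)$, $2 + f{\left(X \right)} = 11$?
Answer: $- \frac{190048020}{67568069} \approx -2.8127$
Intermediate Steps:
$f{\left(X \right)} = 9$ ($f{\left(X \right)} = -2 + 11 = 9$)
$d{\left(G \right)} = 1$ ($d{\left(G \right)} = \frac{2 G}{2 G} = 2 G \frac{1}{2 G} = 1$)
$a{\left(k \right)} = - 2 \left(1 + k\right) \left(9 + k\right)$ ($a{\left(k \right)} = - 2 \left(k + 1\right) \left(k + 9\right) = - 2 \left(1 + k\right) \left(9 + k\right)$)
$\frac{32190 + a{\left(44 \right)}}{4 \left(-2437\right) + \frac{14043}{-20793}} = \frac{32190 - \left(898 + 3872\right)}{4 \left(-2437\right) + \frac{14043}{-20793}} = \frac{32190 - 4770}{-9748 + 14043 \left(- \frac{1}{20793}\right)} = \frac{32190 - 4770}{-9748 - \frac{4681}{6931}} = \frac{32190 - 4770}{- \frac{67568069}{6931}} = 27420 \left(- \frac{6931}{67568069}\right) = - \frac{190048020}{67568069}$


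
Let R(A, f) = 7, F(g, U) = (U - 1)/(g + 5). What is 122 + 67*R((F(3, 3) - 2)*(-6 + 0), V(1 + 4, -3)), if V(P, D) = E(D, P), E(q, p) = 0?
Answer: 591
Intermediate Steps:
V(P, D) = 0
F(g, U) = (-1 + U)/(5 + g)
122 + 67*R((F(3, 3) - 2)*(-6 + 0), V(1 + 4, -3)) = 122 + 67*7 = 122 + 469 = 591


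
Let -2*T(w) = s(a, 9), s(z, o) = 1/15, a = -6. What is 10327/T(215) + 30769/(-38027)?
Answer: -11781175639/38027 ≈ -3.0981e+5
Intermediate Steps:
s(z, o) = 1/15
T(w) = -1/30 (T(w) = -1/2*1/15 = -1/30)
10327/T(215) + 30769/(-38027) = 10327/(-1/30) + 30769/(-38027) = 10327*(-30) + 30769*(-1/38027) = -309810 - 30769/38027 = -11781175639/38027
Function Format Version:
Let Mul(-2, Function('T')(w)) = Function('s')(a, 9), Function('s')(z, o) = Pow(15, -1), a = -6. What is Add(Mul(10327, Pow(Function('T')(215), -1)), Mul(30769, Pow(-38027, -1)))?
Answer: Rational(-11781175639, 38027) ≈ -3.0981e+5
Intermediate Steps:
Function('s')(z, o) = Rational(1, 15)
Function('T')(w) = Rational(-1, 30) (Function('T')(w) = Mul(Rational(-1, 2), Rational(1, 15)) = Rational(-1, 30))
Add(Mul(10327, Pow(Function('T')(215), -1)), Mul(30769, Pow(-38027, -1))) = Add(Mul(10327, Pow(Rational(-1, 30), -1)), Mul(30769, Pow(-38027, -1))) = Add(Mul(10327, -30), Mul(30769, Rational(-1, 38027))) = Add(-309810, Rational(-30769, 38027)) = Rational(-11781175639, 38027)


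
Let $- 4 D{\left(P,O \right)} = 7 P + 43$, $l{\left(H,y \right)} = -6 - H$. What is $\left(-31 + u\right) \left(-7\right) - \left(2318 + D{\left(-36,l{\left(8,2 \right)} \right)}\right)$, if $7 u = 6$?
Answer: $- \frac{8637}{4} \approx -2159.3$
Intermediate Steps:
$u = \frac{6}{7}$ ($u = \frac{1}{7} \cdot 6 = \frac{6}{7} \approx 0.85714$)
$D{\left(P,O \right)} = - \frac{43}{4} - \frac{7 P}{4}$ ($D{\left(P,O \right)} = - \frac{7 P + 43}{4} = - \frac{43 + 7 P}{4} = - \frac{43}{4} - \frac{7 P}{4}$)
$\left(-31 + u\right) \left(-7\right) - \left(2318 + D{\left(-36,l{\left(8,2 \right)} \right)}\right) = \left(-31 + \frac{6}{7}\right) \left(-7\right) - \left(\frac{9229}{4} + 63\right) = \left(- \frac{211}{7}\right) \left(-7\right) - \frac{9481}{4} = 211 - \frac{9481}{4} = - \frac{8637}{4}$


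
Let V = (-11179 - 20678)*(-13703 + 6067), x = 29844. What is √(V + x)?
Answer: 2*√60822474 ≈ 15598.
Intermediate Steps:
V = 243260052 (V = -31857*(-7636) = 243260052)
√(V + x) = √(243260052 + 29844) = √243289896 = 2*√60822474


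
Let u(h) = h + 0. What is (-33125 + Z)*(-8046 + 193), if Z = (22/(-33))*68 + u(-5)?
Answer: 781577678/3 ≈ 2.6053e+8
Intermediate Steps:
u(h) = h
Z = -151/3 (Z = (22/(-33))*68 - 5 = (22*(-1/33))*68 - 5 = -⅔*68 - 5 = -136/3 - 5 = -151/3 ≈ -50.333)
(-33125 + Z)*(-8046 + 193) = (-33125 - 151/3)*(-8046 + 193) = -99526/3*(-7853) = 781577678/3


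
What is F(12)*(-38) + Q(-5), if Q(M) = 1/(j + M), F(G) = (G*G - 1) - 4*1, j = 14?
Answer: -47537/9 ≈ -5281.9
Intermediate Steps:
F(G) = -5 + G**2 (F(G) = (G**2 - 1) - 4 = (-1 + G**2) - 4 = -5 + G**2)
Q(M) = 1/(14 + M)
F(12)*(-38) + Q(-5) = (-5 + 12**2)*(-38) + 1/(14 - 5) = (-5 + 144)*(-38) + 1/9 = 139*(-38) + 1/9 = -5282 + 1/9 = -47537/9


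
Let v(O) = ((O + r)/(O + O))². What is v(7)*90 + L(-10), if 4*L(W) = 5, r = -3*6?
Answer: 11135/196 ≈ 56.811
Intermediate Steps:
r = -18
L(W) = 5/4 (L(W) = (¼)*5 = 5/4)
v(O) = (-18 + O)²/(4*O²) (v(O) = ((O - 18)/(O + O))² = ((-18 + O)/((2*O)))² = ((-18 + O)*(1/(2*O)))² = ((-18 + O)/(2*O))² = (-18 + O)²/(4*O²))
v(7)*90 + L(-10) = ((¼)*(-18 + 7)²/7²)*90 + 5/4 = ((¼)*(1/49)*(-11)²)*90 + 5/4 = ((¼)*(1/49)*121)*90 + 5/4 = (121/196)*90 + 5/4 = 5445/98 + 5/4 = 11135/196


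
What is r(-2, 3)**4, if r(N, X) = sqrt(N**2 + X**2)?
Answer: 169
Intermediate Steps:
r(-2, 3)**4 = (sqrt((-2)**2 + 3**2))**4 = (sqrt(4 + 9))**4 = (sqrt(13))**4 = 169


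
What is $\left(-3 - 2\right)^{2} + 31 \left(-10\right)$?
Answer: $-285$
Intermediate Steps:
$\left(-3 - 2\right)^{2} + 31 \left(-10\right) = \left(-5\right)^{2} - 310 = 25 - 310 = -285$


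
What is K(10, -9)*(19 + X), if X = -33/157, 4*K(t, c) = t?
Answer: 7375/157 ≈ 46.975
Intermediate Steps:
K(t, c) = t/4
X = -33/157 (X = -33*1/157 = -33/157 ≈ -0.21019)
K(10, -9)*(19 + X) = ((1/4)*10)*(19 - 33/157) = (5/2)*(2950/157) = 7375/157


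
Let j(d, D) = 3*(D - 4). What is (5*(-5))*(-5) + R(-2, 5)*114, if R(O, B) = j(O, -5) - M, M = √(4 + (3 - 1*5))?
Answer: -2953 - 114*√2 ≈ -3114.2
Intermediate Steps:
M = √2 (M = √(4 + (3 - 5)) = √(4 - 2) = √2 ≈ 1.4142)
j(d, D) = -12 + 3*D (j(d, D) = 3*(-4 + D) = -12 + 3*D)
R(O, B) = -27 - √2 (R(O, B) = (-12 + 3*(-5)) - √2 = (-12 - 15) - √2 = -27 - √2)
(5*(-5))*(-5) + R(-2, 5)*114 = (5*(-5))*(-5) + (-27 - √2)*114 = -25*(-5) + (-3078 - 114*√2) = 125 + (-3078 - 114*√2) = -2953 - 114*√2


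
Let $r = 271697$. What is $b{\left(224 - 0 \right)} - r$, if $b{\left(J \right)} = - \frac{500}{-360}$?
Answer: $- \frac{4890521}{18} \approx -2.717 \cdot 10^{5}$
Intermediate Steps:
$b{\left(J \right)} = \frac{25}{18}$ ($b{\left(J \right)} = \left(-500\right) \left(- \frac{1}{360}\right) = \frac{25}{18}$)
$b{\left(224 - 0 \right)} - r = \frac{25}{18} - 271697 = - \frac{4890521}{18}$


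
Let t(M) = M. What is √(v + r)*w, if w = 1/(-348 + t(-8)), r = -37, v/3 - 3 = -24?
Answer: -5*I/178 ≈ -0.02809*I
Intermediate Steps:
v = -63 (v = 9 + 3*(-24) = 9 - 72 = -63)
w = -1/356 (w = 1/(-348 - 8) = 1/(-356) = -1/356 ≈ -0.0028090)
√(v + r)*w = √(-63 - 37)*(-1/356) = √(-100)*(-1/356) = (10*I)*(-1/356) = -5*I/178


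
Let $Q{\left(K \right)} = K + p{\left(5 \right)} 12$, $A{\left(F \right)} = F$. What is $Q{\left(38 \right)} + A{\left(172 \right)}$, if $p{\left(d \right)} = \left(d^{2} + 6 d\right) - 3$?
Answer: $834$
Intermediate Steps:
$p{\left(d \right)} = -3 + d^{2} + 6 d$
$Q{\left(K \right)} = 624 + K$ ($Q{\left(K \right)} = K + \left(-3 + 5^{2} + 6 \cdot 5\right) 12 = K + \left(-3 + 25 + 30\right) 12 = K + 52 \cdot 12 = K + 624 = 624 + K$)
$Q{\left(38 \right)} + A{\left(172 \right)} = \left(624 + 38\right) + 172 = 662 + 172 = 834$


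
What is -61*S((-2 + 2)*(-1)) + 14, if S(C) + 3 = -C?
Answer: 197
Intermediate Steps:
S(C) = -3 - C
-61*S((-2 + 2)*(-1)) + 14 = -61*(-3 - (-2 + 2)*(-1)) + 14 = -61*(-3 - 0*(-1)) + 14 = -61*(-3 - 1*0) + 14 = -61*(-3 + 0) + 14 = -61*(-3) + 14 = 183 + 14 = 197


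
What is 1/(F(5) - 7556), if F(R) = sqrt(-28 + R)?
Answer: -7556/57093159 - I*sqrt(23)/57093159 ≈ -0.00013235 - 8.4e-8*I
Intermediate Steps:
1/(F(5) - 7556) = 1/(sqrt(-28 + 5) - 7556) = 1/(sqrt(-23) - 7556) = 1/(I*sqrt(23) - 7556) = 1/(-7556 + I*sqrt(23))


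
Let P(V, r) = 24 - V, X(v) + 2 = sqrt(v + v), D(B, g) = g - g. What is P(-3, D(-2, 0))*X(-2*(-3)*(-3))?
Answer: -54 + 162*I ≈ -54.0 + 162.0*I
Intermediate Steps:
D(B, g) = 0
X(v) = -2 + sqrt(2)*sqrt(v) (X(v) = -2 + sqrt(v + v) = -2 + sqrt(2*v) = -2 + sqrt(2)*sqrt(v))
P(-3, D(-2, 0))*X(-2*(-3)*(-3)) = (24 - 1*(-3))*(-2 + sqrt(2)*sqrt(-2*(-3)*(-3))) = (24 + 3)*(-2 + sqrt(2)*sqrt(6*(-3))) = 27*(-2 + sqrt(2)*sqrt(-18)) = 27*(-2 + sqrt(2)*(3*I*sqrt(2))) = 27*(-2 + 6*I) = -54 + 162*I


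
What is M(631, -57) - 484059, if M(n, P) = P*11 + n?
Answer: -484055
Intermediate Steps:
M(n, P) = n + 11*P (M(n, P) = 11*P + n = n + 11*P)
M(631, -57) - 484059 = (631 + 11*(-57)) - 484059 = (631 - 627) - 484059 = 4 - 484059 = -484055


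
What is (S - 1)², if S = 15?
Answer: 196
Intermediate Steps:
(S - 1)² = (15 - 1)² = 14² = 196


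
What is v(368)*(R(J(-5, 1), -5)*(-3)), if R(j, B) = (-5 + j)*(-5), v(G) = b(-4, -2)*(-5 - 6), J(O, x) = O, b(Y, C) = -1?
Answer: -1650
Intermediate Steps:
v(G) = 11 (v(G) = -(-5 - 6) = -1*(-11) = 11)
R(j, B) = 25 - 5*j
v(368)*(R(J(-5, 1), -5)*(-3)) = 11*((25 - 5*(-5))*(-3)) = 11*((25 + 25)*(-3)) = 11*(50*(-3)) = 11*(-150) = -1650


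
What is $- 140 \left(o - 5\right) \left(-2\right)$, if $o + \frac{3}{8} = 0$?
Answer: $-1505$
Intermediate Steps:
$o = - \frac{3}{8}$ ($o = - \frac{3}{8} + 0 = - \frac{3}{8} \approx -0.375$)
$- 140 \left(o - 5\right) \left(-2\right) = - 140 \left(- \frac{3}{8} - 5\right) \left(-2\right) = - 140 \left(\left(- \frac{43}{8}\right) \left(-2\right)\right) = \left(-140\right) \frac{43}{4} = -1505$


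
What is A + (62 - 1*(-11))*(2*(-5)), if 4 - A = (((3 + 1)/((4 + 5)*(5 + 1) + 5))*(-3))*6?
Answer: -42762/59 ≈ -724.78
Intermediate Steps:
A = 308/59 (A = 4 - ((3 + 1)/((4 + 5)*(5 + 1) + 5))*(-3)*6 = 4 - (4/(9*6 + 5))*(-3)*6 = 4 - (4/(54 + 5))*(-3)*6 = 4 - (4/59)*(-3)*6 = 4 - (-12)*6/59 = 4 - 1*(-72/59) = 4 + 72/59 = 308/59 ≈ 5.2203)
A + (62 - 1*(-11))*(2*(-5)) = 308/59 + (62 - 1*(-11))*(2*(-5)) = 308/59 + (62 + 11)*(-10) = 308/59 + 73*(-10) = 308/59 - 730 = -42762/59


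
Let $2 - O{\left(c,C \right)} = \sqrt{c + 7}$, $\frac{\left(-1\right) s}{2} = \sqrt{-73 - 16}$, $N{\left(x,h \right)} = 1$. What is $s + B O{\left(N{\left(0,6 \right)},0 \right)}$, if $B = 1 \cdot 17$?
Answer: $34 - 34 \sqrt{2} - 2 i \sqrt{89} \approx -14.083 - 18.868 i$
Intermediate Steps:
$s = - 2 i \sqrt{89}$ ($s = - 2 \sqrt{-73 - 16} = - 2 \sqrt{-89} = - 2 i \sqrt{89} \approx - 18.868 i$)
$O{\left(c,C \right)} = 2 - \sqrt{7 + c}$ ($O{\left(c,C \right)} = 2 - \sqrt{c + 7} = 2 - \sqrt{7 + c}$)
$B = 17$
$s + B O{\left(N{\left(0,6 \right)},0 \right)} = - 2 i \sqrt{89} + 17 \left(2 - \sqrt{7 + 1}\right) = - 2 i \sqrt{89} + 17 \left(2 - \sqrt{8}\right) = - 2 i \sqrt{89} + 17 \left(2 - 2 \sqrt{2}\right) = - 2 i \sqrt{89} + \left(34 - 34 \sqrt{2}\right) = 34 - 34 \sqrt{2} - 2 i \sqrt{89}$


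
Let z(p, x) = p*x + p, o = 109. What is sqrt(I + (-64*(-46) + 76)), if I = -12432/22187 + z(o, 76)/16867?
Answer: sqrt(422932226430056369983)/374228129 ≈ 54.954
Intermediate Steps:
z(p, x) = p + p*x
I = -23475053/374228129 (I = -12432/22187 + (109*(1 + 76))/16867 = -12432*1/22187 + (109*77)*(1/16867) = -12432/22187 + 8393*(1/16867) = -12432/22187 + 8393/16867 = -23475053/374228129 ≈ -0.062729)
sqrt(I + (-64*(-46) + 76)) = sqrt(-23475053/374228129 + (-64*(-46) + 76)) = sqrt(-23475053/374228129 + (2944 + 76)) = sqrt(-23475053/374228129 + 3020) = sqrt(1130145474527/374228129) = sqrt(422932226430056369983)/374228129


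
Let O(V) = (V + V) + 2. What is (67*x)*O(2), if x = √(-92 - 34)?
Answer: 1206*I*√14 ≈ 4512.4*I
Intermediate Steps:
O(V) = 2 + 2*V (O(V) = 2*V + 2 = 2 + 2*V)
x = 3*I*√14 (x = √(-126) = 3*I*√14 ≈ 11.225*I)
(67*x)*O(2) = (67*(3*I*√14))*(2 + 2*2) = (201*I*√14)*(2 + 4) = (201*I*√14)*6 = 1206*I*√14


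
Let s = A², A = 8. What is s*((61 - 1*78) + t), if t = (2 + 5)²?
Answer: 2048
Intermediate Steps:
t = 49 (t = 7² = 49)
s = 64 (s = 8² = 64)
s*((61 - 1*78) + t) = 64*((61 - 1*78) + 49) = 64*((61 - 78) + 49) = 64*(-17 + 49) = 64*32 = 2048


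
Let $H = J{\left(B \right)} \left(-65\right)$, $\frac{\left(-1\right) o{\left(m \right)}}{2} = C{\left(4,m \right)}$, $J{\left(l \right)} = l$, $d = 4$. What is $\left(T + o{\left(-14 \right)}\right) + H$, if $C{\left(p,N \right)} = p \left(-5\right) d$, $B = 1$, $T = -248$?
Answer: $-153$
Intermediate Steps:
$C{\left(p,N \right)} = - 20 p$ ($C{\left(p,N \right)} = p \left(-5\right) 4 = - 5 p 4 = - 20 p$)
$o{\left(m \right)} = 160$ ($o{\left(m \right)} = - 2 \left(\left(-20\right) 4\right) = \left(-2\right) \left(-80\right) = 160$)
$H = -65$ ($H = 1 \left(-65\right) = -65$)
$\left(T + o{\left(-14 \right)}\right) + H = \left(-248 + 160\right) - 65 = -88 - 65 = -153$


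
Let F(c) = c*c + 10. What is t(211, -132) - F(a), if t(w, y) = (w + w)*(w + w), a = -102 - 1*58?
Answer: 152474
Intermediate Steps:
a = -160 (a = -102 - 58 = -160)
F(c) = 10 + c² (F(c) = c² + 10 = 10 + c²)
t(w, y) = 4*w² (t(w, y) = (2*w)*(2*w) = 4*w²)
t(211, -132) - F(a) = 4*211² - (10 + (-160)²) = 4*44521 - (10 + 25600) = 178084 - 1*25610 = 178084 - 25610 = 152474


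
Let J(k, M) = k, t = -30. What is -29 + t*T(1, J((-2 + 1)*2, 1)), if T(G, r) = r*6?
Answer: 331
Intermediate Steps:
T(G, r) = 6*r
-29 + t*T(1, J((-2 + 1)*2, 1)) = -29 - 180*(-2 + 1)*2 = -29 - 180*(-1*2) = -29 - 180*(-2) = -29 - 30*(-12) = -29 + 360 = 331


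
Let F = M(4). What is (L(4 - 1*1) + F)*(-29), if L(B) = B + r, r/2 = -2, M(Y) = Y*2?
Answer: -203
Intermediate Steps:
M(Y) = 2*Y
r = -4 (r = 2*(-2) = -4)
F = 8 (F = 2*4 = 8)
L(B) = -4 + B (L(B) = B - 4 = -4 + B)
(L(4 - 1*1) + F)*(-29) = ((-4 + (4 - 1*1)) + 8)*(-29) = ((-4 + (4 - 1)) + 8)*(-29) = ((-4 + 3) + 8)*(-29) = (-1 + 8)*(-29) = 7*(-29) = -203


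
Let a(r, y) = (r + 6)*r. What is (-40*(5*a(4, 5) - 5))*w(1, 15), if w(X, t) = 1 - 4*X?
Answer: 23400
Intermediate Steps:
a(r, y) = r*(6 + r) (a(r, y) = (6 + r)*r = r*(6 + r))
(-40*(5*a(4, 5) - 5))*w(1, 15) = (-40*(5*(4*(6 + 4)) - 5))*(1 - 4*1) = (-40*(5*(4*10) - 5))*(1 - 4) = -40*(5*40 - 5)*(-3) = -40*(200 - 5)*(-3) = -40*195*(-3) = -7800*(-3) = 23400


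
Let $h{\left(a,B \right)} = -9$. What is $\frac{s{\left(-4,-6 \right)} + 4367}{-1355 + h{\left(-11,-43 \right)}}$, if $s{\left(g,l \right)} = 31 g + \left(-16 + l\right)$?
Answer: $- \frac{4221}{1364} \approx -3.0946$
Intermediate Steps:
$s{\left(g,l \right)} = -16 + l + 31 g$
$\frac{s{\left(-4,-6 \right)} + 4367}{-1355 + h{\left(-11,-43 \right)}} = \frac{\left(-16 - 6 + 31 \left(-4\right)\right) + 4367}{-1355 - 9} = \frac{\left(-16 - 6 - 124\right) + 4367}{-1364} = \left(-146 + 4367\right) \left(- \frac{1}{1364}\right) = 4221 \left(- \frac{1}{1364}\right) = - \frac{4221}{1364}$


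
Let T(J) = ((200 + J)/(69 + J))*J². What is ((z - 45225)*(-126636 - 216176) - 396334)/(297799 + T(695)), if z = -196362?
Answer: 63273354100840/659825811 ≈ 95894.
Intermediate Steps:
T(J) = J²*(200 + J)/(69 + J) (T(J) = ((200 + J)/(69 + J))*J² = J²*(200 + J)/(69 + J))
((z - 45225)*(-126636 - 216176) - 396334)/(297799 + T(695)) = ((-196362 - 45225)*(-126636 - 216176) - 396334)/(297799 + 695²*(200 + 695)/(69 + 695)) = (-241587*(-342812) - 396334)/(297799 + 483025*895/764) = (82818922644 - 396334)/(297799 + 483025*(1/764)*895) = 82818526310/(297799 + 432307375/764) = 82818526310/(659825811/764) = 82818526310*(764/659825811) = 63273354100840/659825811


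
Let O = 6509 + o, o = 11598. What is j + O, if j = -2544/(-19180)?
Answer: 86823701/4795 ≈ 18107.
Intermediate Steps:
j = 636/4795 (j = -2544*(-1/19180) = 636/4795 ≈ 0.13264)
O = 18107 (O = 6509 + 11598 = 18107)
j + O = 636/4795 + 18107 = 86823701/4795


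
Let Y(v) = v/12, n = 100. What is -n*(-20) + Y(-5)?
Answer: 23995/12 ≈ 1999.6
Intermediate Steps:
Y(v) = v/12 (Y(v) = v*(1/12) = v/12)
-n*(-20) + Y(-5) = -1*100*(-20) + (1/12)*(-5) = -100*(-20) - 5/12 = 2000 - 5/12 = 23995/12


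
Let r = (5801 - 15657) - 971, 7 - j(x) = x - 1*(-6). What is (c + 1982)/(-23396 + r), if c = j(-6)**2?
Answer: -2031/34223 ≈ -0.059346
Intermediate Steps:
j(x) = 1 - x (j(x) = 7 - (x - 1*(-6)) = 7 - (x + 6) = 7 - (6 + x) = 7 + (-6 - x) = 1 - x)
c = 49 (c = (1 - 1*(-6))**2 = (1 + 6)**2 = 7**2 = 49)
r = -10827 (r = -9856 - 971 = -10827)
(c + 1982)/(-23396 + r) = (49 + 1982)/(-23396 - 10827) = 2031/(-34223) = 2031*(-1/34223) = -2031/34223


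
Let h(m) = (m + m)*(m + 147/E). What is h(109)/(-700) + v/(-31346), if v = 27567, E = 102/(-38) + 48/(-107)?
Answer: -6725319963/332737790 ≈ -20.212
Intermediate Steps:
E = -6369/2033 (E = 102*(-1/38) + 48*(-1/107) = -51/19 - 48/107 = -6369/2033 ≈ -3.1328)
h(m) = 2*m*(-99617/2123 + m) (h(m) = (m + m)*(m + 147/(-6369/2033)) = (2*m)*(m + 147*(-2033/6369)) = (2*m)*(m - 99617/2123) = (2*m)*(-99617/2123 + m) = 2*m*(-99617/2123 + m))
h(109)/(-700) + v/(-31346) = ((2/2123)*109*(-99617 + 2123*109))/(-700) + 27567/(-31346) = ((2/2123)*109*(-99617 + 231407))*(-1/700) + 27567*(-1/31346) = ((2/2123)*109*131790)*(-1/700) - 27567/31346 = (28730220/2123)*(-1/700) - 27567/31346 = -1436511/74305 - 27567/31346 = -6725319963/332737790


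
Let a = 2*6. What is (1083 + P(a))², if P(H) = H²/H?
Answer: 1199025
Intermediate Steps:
a = 12
P(H) = H
(1083 + P(a))² = (1083 + 12)² = 1095² = 1199025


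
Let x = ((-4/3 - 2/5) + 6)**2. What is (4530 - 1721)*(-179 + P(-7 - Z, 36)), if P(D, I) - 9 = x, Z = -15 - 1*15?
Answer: -95938586/225 ≈ -4.2639e+5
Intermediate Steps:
Z = -30 (Z = -15 - 15 = -30)
x = 4096/225 (x = ((-4*1/3 - 2*1/5) + 6)**2 = ((-4/3 - 2/5) + 6)**2 = (-26/15 + 6)**2 = (64/15)**2 = 4096/225 ≈ 18.204)
P(D, I) = 6121/225 (P(D, I) = 9 + 4096/225 = 6121/225)
(4530 - 1721)*(-179 + P(-7 - Z, 36)) = (4530 - 1721)*(-179 + 6121/225) = 2809*(-34154/225) = -95938586/225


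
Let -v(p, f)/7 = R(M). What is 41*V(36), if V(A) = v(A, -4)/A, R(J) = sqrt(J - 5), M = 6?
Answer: -287/36 ≈ -7.9722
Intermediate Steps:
R(J) = sqrt(-5 + J)
v(p, f) = -7 (v(p, f) = -7*sqrt(-5 + 6) = -7*sqrt(1) = -7*1 = -7)
V(A) = -7/A
41*V(36) = 41*(-7/36) = -287/36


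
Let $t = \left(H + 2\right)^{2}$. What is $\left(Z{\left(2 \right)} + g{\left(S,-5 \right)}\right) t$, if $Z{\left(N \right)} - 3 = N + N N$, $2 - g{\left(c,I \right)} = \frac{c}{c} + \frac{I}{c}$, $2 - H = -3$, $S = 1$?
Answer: $735$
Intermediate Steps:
$H = 5$ ($H = 2 - -3 = 2 + 3 = 5$)
$g{\left(c,I \right)} = 1 - \frac{I}{c}$ ($g{\left(c,I \right)} = 2 - \left(\frac{c}{c} + \frac{I}{c}\right) = 2 - \left(1 + \frac{I}{c}\right) = 1 - \frac{I}{c}$)
$Z{\left(N \right)} = 3 + N + N^{2}$ ($Z{\left(N \right)} = 3 + \left(N + N N\right) = 3 + \left(N + N^{2}\right) = 3 + N + N^{2}$)
$t = 49$ ($t = \left(5 + 2\right)^{2} = 7^{2} = 49$)
$\left(Z{\left(2 \right)} + g{\left(S,-5 \right)}\right) t = \left(\left(3 + 2 + 2^{2}\right) + \frac{1 - -5}{1}\right) 49 = \left(\left(3 + 2 + 4\right) + 1 \left(1 + 5\right)\right) 49 = \left(9 + 1 \cdot 6\right) 49 = \left(9 + 6\right) 49 = 15 \cdot 49 = 735$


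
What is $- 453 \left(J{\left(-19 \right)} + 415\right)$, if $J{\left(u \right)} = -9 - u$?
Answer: $-192525$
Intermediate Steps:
$- 453 \left(J{\left(-19 \right)} + 415\right) = - 453 \left(\left(-9 - -19\right) + 415\right) = - 453 \left(\left(-9 + 19\right) + 415\right) = - 453 \left(10 + 415\right) = \left(-453\right) 425 = -192525$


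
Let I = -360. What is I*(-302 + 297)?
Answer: 1800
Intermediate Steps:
I*(-302 + 297) = -360*(-302 + 297) = -360*(-5) = 1800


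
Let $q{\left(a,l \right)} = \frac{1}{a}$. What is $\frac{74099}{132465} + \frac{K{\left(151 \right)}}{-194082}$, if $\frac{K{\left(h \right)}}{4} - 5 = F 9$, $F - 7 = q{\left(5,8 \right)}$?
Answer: $\frac{478143263}{856969071} \approx 0.55795$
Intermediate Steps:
$F = \frac{36}{5}$ ($F = 7 + \frac{1}{5} = \frac{36}{5} \approx 7.2$)
$K{\left(h \right)} = \frac{1396}{5}$ ($K{\left(h \right)} = 20 + 4 \cdot \frac{36}{5} \cdot 9 = 20 + 4 \cdot \frac{324}{5} = 20 + \frac{1296}{5} = \frac{1396}{5}$)
$\frac{74099}{132465} + \frac{K{\left(151 \right)}}{-194082} = \frac{74099}{132465} + \frac{1396}{5 \left(-194082\right)} = 74099 \cdot \frac{1}{132465} + \frac{1396}{5} \left(- \frac{1}{194082}\right) = \frac{74099}{132465} - \frac{698}{485205} = \frac{478143263}{856969071}$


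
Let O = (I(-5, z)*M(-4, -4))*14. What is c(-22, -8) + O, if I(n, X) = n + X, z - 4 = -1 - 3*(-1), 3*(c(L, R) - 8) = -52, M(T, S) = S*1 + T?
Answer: -364/3 ≈ -121.33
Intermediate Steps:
M(T, S) = S + T
c(L, R) = -28/3 (c(L, R) = 8 + (⅓)*(-52) = 8 - 52/3 = -28/3)
z = 6 (z = 4 + (-1 - 3*(-1)) = 4 + (-1 + 3) = 4 + 2 = 6)
I(n, X) = X + n
O = -112 (O = ((6 - 5)*(-4 - 4))*14 = (1*(-8))*14 = -8*14 = -112)
c(-22, -8) + O = -28/3 - 112 = -364/3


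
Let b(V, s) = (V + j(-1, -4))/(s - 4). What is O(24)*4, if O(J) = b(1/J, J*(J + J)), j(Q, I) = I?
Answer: -95/6888 ≈ -0.013792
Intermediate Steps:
b(V, s) = (-4 + V)/(-4 + s) (b(V, s) = (V - 4)/(s - 4) = (-4 + V)/(-4 + s))
O(J) = (-4 + 1/J)/(-4 + 2*J**2) (O(J) = (-4 + 1/J)/(-4 + J*(J + J)) = (-4 + 1/J)/(-4 + J*(2*J)) = (-4 + 1/J)/(-4 + 2*J**2))
O(24)*4 = ((1/2)*(1 - 4*24)/(24*(-2 + 24**2)))*4 = ((1/2)*(1/24)*(1 - 96)/(-2 + 576))*4 = ((1/2)*(1/24)*(-95)/574)*4 = ((1/2)*(1/24)*(1/574)*(-95))*4 = -95/27552*4 = -95/6888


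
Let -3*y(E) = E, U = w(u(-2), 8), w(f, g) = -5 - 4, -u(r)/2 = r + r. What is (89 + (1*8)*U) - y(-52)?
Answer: -⅓ ≈ -0.33333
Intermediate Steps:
u(r) = -4*r (u(r) = -2*(r + r) = -4*r)
w(f, g) = -9
U = -9
y(E) = -E/3
(89 + (1*8)*U) - y(-52) = (89 + (1*8)*(-9)) - (-1)*(-52)/3 = (89 + 8*(-9)) - 1*52/3 = (89 - 72) - 52/3 = 17 - 52/3 = -⅓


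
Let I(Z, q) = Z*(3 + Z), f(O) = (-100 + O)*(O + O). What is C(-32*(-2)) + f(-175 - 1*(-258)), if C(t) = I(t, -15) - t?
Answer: 1402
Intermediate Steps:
f(O) = 2*O*(-100 + O) (f(O) = (-100 + O)*(2*O) = 2*O*(-100 + O))
C(t) = -t + t*(3 + t) (C(t) = t*(3 + t) - t = -t + t*(3 + t))
C(-32*(-2)) + f(-175 - 1*(-258)) = (-32*(-2))*(2 - 32*(-2)) + 2*(-175 - 1*(-258))*(-100 + (-175 - 1*(-258))) = 64*(2 + 64) + 2*(-175 + 258)*(-100 + (-175 + 258)) = 64*66 + 2*83*(-100 + 83) = 4224 + 2*83*(-17) = 4224 - 2822 = 1402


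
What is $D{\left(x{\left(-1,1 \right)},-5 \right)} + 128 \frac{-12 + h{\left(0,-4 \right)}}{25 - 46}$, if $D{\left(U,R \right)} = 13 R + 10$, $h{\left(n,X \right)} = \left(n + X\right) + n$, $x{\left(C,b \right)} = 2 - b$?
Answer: $\frac{893}{21} \approx 42.524$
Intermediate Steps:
$h{\left(n,X \right)} = X + 2 n$ ($h{\left(n,X \right)} = \left(X + n\right) + n = X + 2 n$)
$D{\left(U,R \right)} = 10 + 13 R$
$D{\left(x{\left(-1,1 \right)},-5 \right)} + 128 \frac{-12 + h{\left(0,-4 \right)}}{25 - 46} = \left(10 + 13 \left(-5\right)\right) + 128 \frac{-12 + \left(-4 + 2 \cdot 0\right)}{25 - 46} = \left(10 - 65\right) + 128 \frac{-12 + \left(-4 + 0\right)}{-21} = -55 + 128 \left(-12 - 4\right) \left(- \frac{1}{21}\right) = -55 + 128 \left(\left(-16\right) \left(- \frac{1}{21}\right)\right) = -55 + 128 \cdot \frac{16}{21} = -55 + \frac{2048}{21} = \frac{893}{21}$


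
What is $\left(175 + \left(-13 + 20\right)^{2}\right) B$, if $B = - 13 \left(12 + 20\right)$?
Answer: $-93184$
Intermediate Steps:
$B = -416$ ($B = \left(-13\right) 32 = -416$)
$\left(175 + \left(-13 + 20\right)^{2}\right) B = \left(175 + \left(-13 + 20\right)^{2}\right) \left(-416\right) = \left(175 + 7^{2}\right) \left(-416\right) = \left(175 + 49\right) \left(-416\right) = 224 \left(-416\right) = -93184$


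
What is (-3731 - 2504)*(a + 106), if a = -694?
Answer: 3666180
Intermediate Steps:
(-3731 - 2504)*(a + 106) = (-3731 - 2504)*(-694 + 106) = -6235*(-588) = 3666180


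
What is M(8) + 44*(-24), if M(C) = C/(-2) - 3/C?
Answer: -8483/8 ≈ -1060.4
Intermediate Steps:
M(C) = -3/C - C/2 (M(C) = C*(-½) - 3/C = -C/2 - 3/C = -3/C - C/2)
M(8) + 44*(-24) = (-3/8 - ½*8) + 44*(-24) = (-3*⅛ - 4) - 1056 = (-3/8 - 4) - 1056 = -35/8 - 1056 = -8483/8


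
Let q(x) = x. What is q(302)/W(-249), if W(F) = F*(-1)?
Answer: 302/249 ≈ 1.2129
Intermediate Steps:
W(F) = -F
q(302)/W(-249) = 302/((-1*(-249))) = 302/249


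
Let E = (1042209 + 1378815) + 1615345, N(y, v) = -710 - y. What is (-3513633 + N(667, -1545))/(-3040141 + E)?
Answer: -585835/166038 ≈ -3.5283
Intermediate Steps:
E = 4036369 (E = 2421024 + 1615345 = 4036369)
(-3513633 + N(667, -1545))/(-3040141 + E) = (-3513633 + (-710 - 1*667))/(-3040141 + 4036369) = (-3513633 + (-710 - 667))/996228 = (-3513633 - 1377)*(1/996228) = -3515010*1/996228 = -585835/166038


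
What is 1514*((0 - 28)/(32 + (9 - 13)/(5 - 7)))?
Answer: -21196/17 ≈ -1246.8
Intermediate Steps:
1514*((0 - 28)/(32 + (9 - 13)/(5 - 7))) = 1514*(-28/(32 - 4/(-2))) = 1514*(-28/(32 - 4*(-1/2))) = 1514*(-28/(32 + 2)) = 1514*(-28/34) = 1514*(-28*1/34) = 1514*(-14/17) = -21196/17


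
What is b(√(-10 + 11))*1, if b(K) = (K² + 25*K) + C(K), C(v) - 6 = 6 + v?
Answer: 39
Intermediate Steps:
C(v) = 12 + v (C(v) = 6 + (6 + v) = 12 + v)
b(K) = 12 + K² + 26*K (b(K) = (K² + 25*K) + (12 + K) = 12 + K² + 26*K)
b(√(-10 + 11))*1 = (12 + (√(-10 + 11))² + 26*√(-10 + 11))*1 = (12 + (√1)² + 26*√1)*1 = (12 + 1² + 26*1)*1 = (12 + 1 + 26)*1 = 39*1 = 39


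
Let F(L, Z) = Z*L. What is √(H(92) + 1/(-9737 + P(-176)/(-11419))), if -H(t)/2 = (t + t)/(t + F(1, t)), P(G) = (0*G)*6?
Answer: 5*I*√7585123/9737 ≈ 1.4142*I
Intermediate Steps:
F(L, Z) = L*Z
P(G) = 0 (P(G) = 0*6 = 0)
H(t) = -2 (H(t) = -2*(t + t)/(t + 1*t) = -2*2*t/(t + t) = -2*2*t/(2*t) = -2*2*t*1/(2*t) = -2*1 = -2)
√(H(92) + 1/(-9737 + P(-176)/(-11419))) = √(-2 + 1/(-9737 + 0/(-11419))) = √(-2 + 1/(-9737 + 0*(-1/11419))) = √(-2 + 1/(-9737 + 0)) = √(-2 + 1/(-9737)) = √(-2 - 1/9737) = √(-19475/9737) = 5*I*√7585123/9737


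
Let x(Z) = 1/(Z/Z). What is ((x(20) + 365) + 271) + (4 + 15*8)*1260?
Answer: 156877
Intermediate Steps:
x(Z) = 1 (x(Z) = 1/1 = 1)
((x(20) + 365) + 271) + (4 + 15*8)*1260 = ((1 + 365) + 271) + (4 + 15*8)*1260 = (366 + 271) + (4 + 120)*1260 = 637 + 124*1260 = 637 + 156240 = 156877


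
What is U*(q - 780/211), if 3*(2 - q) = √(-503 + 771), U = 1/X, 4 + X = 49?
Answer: -358/9495 - 2*√67/135 ≈ -0.15897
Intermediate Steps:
X = 45 (X = -4 + 49 = 45)
U = 1/45 ≈ 0.022222
q = 2 - 2*√67/3 (q = 2 - √(-503 + 771)/3 = 2 - 2*√67/3 ≈ -3.4569)
U*(q - 780/211) = ((2 - 2*√67/3) - 780/211)/45 = (-358/211 - 2*√67/3)/45 = -358/9495 - 2*√67/135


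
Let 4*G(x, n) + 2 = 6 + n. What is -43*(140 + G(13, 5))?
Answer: -24467/4 ≈ -6116.8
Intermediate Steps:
G(x, n) = 1 + n/4 (G(x, n) = -1/2 + (6 + n)/4 = -1/2 + (3/2 + n/4) = 1 + n/4)
-43*(140 + G(13, 5)) = -43*(140 + (1 + (1/4)*5)) = -43*(140 + (1 + 5/4)) = -43*(140 + 9/4) = -43*569/4 = -24467/4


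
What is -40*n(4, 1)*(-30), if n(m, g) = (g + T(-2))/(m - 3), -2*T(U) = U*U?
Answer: -1200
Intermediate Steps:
T(U) = -U²/2 (T(U) = -U*U/2 = -U²/2)
n(m, g) = (-2 + g)/(-3 + m) (n(m, g) = (g - ½*(-2)²)/(m - 3) = (g - ½*4)/(-3 + m) = (g - 2)/(-3 + m) = (-2 + g)/(-3 + m))
-40*n(4, 1)*(-30) = -40*(-2 + 1)/(-3 + 4)*(-30) = -40*(-1)/1*(-30) = -40*(-1)*(-30) = 40*(-30) = -1200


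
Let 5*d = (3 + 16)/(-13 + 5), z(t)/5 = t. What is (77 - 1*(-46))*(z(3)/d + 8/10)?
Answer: -359652/95 ≈ -3785.8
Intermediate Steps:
z(t) = 5*t
d = -19/40 (d = ((3 + 16)/(-13 + 5))/5 = (19/(-8))/5 = (19*(-1/8))/5 = (1/5)*(-19/8) = -19/40 ≈ -0.47500)
(77 - 1*(-46))*(z(3)/d + 8/10) = (77 - 1*(-46))*((5*3)/(-19/40) + 8/10) = (77 + 46)*(15*(-40/19) + 8*(1/10)) = 123*(-600/19 + 4/5) = 123*(-2924/95) = -359652/95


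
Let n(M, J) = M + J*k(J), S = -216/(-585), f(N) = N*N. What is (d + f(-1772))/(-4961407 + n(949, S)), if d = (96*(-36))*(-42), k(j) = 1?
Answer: -106766920/161214873 ≈ -0.66226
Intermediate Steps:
f(N) = N²
S = 24/65 (S = -216*(-1/585) = 24/65 ≈ 0.36923)
n(M, J) = J + M (n(M, J) = M + J*1 = M + J = J + M)
d = 145152 (d = -3456*(-42) = 145152)
(d + f(-1772))/(-4961407 + n(949, S)) = (145152 + (-1772)²)/(-4961407 + (24/65 + 949)) = (145152 + 3139984)/(-4961407 + 61709/65) = 3285136/(-322429746/65) = 3285136*(-65/322429746) = -106766920/161214873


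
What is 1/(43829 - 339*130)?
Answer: -1/241 ≈ -0.0041494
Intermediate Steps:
1/(43829 - 339*130) = 1/(43829 - 44070) = 1/(-241) = -1/241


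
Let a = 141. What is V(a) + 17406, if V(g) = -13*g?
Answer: 15573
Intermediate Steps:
V(a) + 17406 = -13*141 + 17406 = -1833 + 17406 = 15573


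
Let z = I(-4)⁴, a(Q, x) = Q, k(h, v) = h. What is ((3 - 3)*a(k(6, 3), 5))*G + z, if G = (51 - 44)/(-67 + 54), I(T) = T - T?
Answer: 0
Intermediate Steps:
I(T) = 0
G = -7/13 (G = 7/(-13) = 7*(-1/13) = -7/13 ≈ -0.53846)
z = 0 (z = 0⁴ = 0)
((3 - 3)*a(k(6, 3), 5))*G + z = ((3 - 3)*6)*(-7/13) + 0 = (0*6)*(-7/13) + 0 = 0*(-7/13) + 0 = 0 + 0 = 0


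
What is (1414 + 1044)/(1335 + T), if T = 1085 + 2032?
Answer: 1229/2226 ≈ 0.55211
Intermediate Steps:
T = 3117
(1414 + 1044)/(1335 + T) = (1414 + 1044)/(1335 + 3117) = 2458/4452 = 2458*(1/4452) = 1229/2226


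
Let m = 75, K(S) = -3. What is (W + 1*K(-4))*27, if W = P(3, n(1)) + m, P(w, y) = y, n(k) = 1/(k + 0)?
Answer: 1971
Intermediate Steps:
n(k) = 1/k
W = 76 (W = 1/1 + 75 = 1 + 75 = 76)
(W + 1*K(-4))*27 = (76 + 1*(-3))*27 = (76 - 3)*27 = 73*27 = 1971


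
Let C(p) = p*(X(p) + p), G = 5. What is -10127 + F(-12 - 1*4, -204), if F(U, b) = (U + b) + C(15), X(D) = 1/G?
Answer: -10119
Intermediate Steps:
X(D) = ⅕ (X(D) = 1/5 = ⅕)
C(p) = p*(⅕ + p)
F(U, b) = 228 + U + b (F(U, b) = (U + b) + 15*(⅕ + 15) = (U + b) + 15*(76/5) = (U + b) + 228 = 228 + U + b)
-10127 + F(-12 - 1*4, -204) = -10127 + (228 + (-12 - 1*4) - 204) = -10127 + (228 + (-12 - 4) - 204) = -10127 + (228 - 16 - 204) = -10127 + 8 = -10119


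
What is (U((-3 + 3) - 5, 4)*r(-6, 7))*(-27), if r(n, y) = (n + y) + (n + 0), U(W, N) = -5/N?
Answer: -675/4 ≈ -168.75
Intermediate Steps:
r(n, y) = y + 2*n (r(n, y) = (n + y) + n = y + 2*n)
(U((-3 + 3) - 5, 4)*r(-6, 7))*(-27) = ((-5/4)*(7 + 2*(-6)))*(-27) = ((-5*1/4)*(7 - 12))*(-27) = -5/4*(-5)*(-27) = (25/4)*(-27) = -675/4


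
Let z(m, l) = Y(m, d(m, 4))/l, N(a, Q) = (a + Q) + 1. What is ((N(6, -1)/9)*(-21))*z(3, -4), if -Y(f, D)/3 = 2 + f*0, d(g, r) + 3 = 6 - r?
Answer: -21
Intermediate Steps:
N(a, Q) = 1 + Q + a (N(a, Q) = (Q + a) + 1 = 1 + Q + a)
d(g, r) = 3 - r (d(g, r) = -3 + (6 - r) = 3 - r)
Y(f, D) = -6 (Y(f, D) = -3*(2 + f*0) = -3*(2 + 0) = -3*2 = -6)
z(m, l) = -6/l
((N(6, -1)/9)*(-21))*z(3, -4) = (((1 - 1 + 6)/9)*(-21))*(-6/(-4)) = ((6*(1/9))*(-21))*(-6*(-1/4)) = ((2/3)*(-21))*(3/2) = -14*3/2 = -21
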